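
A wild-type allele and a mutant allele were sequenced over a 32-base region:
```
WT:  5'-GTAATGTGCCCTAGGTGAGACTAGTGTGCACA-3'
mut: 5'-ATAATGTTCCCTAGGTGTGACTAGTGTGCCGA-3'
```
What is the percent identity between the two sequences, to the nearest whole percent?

84%

Mismatches at positions 1, 8, 18, 30, 31 (1-based): 5 of 32.
Identical positions: 27/32 = 84.38% → 84%.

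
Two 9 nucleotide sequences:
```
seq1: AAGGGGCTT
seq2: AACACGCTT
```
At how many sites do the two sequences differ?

Mismatches (1-based): site 3: G→C; site 4: G→A; site 5: G→C.

3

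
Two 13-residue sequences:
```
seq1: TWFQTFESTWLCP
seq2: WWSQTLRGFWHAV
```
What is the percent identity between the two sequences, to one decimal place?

30.8%

9 positions differ (1, 3, 6, 7, 8, 9, 11, 12, 13), so 4 of 13 match: 4/13 = 30.77%.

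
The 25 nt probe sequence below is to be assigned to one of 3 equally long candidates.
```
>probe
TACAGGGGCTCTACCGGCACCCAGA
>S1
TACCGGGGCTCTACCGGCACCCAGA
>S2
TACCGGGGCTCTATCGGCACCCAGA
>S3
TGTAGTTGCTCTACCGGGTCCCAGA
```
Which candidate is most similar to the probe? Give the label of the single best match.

S1

S1 differs at 1 position; S2 differs at 2 positions; S3 differs at 6 positions. The closest is S1.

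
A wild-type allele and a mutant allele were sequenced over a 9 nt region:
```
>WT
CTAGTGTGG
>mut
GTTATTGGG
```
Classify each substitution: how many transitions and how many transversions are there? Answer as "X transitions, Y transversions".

Mismatches (1-based):
position 1: C→G (pyrimidine→purine, transversion)
position 3: A→T (purine→pyrimidine, transversion)
position 4: G→A (purine→purine, transition)
position 6: G→T (purine→pyrimidine, transversion)
position 7: T→G (pyrimidine→purine, transversion)

1 transition, 4 transversions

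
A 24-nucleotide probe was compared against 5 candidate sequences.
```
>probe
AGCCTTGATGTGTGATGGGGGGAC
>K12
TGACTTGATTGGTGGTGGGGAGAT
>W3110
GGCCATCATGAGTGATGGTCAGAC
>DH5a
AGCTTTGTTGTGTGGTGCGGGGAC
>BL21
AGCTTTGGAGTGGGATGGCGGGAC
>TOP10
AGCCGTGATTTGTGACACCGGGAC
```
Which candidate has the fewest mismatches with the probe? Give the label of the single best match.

DH5a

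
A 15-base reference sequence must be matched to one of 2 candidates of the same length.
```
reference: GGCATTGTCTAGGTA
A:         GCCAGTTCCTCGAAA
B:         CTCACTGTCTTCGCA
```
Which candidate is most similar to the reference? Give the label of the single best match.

B

Hamming distances to reference — A: 7; B: 6.
Smallest is B with 6 mismatches.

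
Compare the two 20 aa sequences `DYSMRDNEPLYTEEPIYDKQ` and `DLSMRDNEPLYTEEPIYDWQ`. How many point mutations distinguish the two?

Mismatches (1-based): residue 2: Y→L; residue 19: K→W.

2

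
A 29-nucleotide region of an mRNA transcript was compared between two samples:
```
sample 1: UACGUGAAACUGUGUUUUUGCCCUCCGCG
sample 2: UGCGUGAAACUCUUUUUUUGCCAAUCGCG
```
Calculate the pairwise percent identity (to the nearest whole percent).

79%

6 positions differ (2, 12, 14, 23, 24, 25), so 23 of 29 match: 23/29 = 79.31%.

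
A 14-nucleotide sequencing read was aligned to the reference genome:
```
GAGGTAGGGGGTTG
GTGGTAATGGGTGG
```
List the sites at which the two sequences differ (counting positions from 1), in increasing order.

Differences at site 2 (A→T), site 7 (G→A), site 8 (G→T), site 13 (T→G).

2, 7, 8, 13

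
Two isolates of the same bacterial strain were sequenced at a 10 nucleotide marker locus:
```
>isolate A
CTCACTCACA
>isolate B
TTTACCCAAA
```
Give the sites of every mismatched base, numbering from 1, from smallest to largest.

1, 3, 6, 9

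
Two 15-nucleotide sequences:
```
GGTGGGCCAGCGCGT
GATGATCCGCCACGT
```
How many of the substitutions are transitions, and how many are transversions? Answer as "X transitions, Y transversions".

4 transitions, 2 transversions

Mismatches (1-based):
base 2: G→A (purine→purine, transition)
base 5: G→A (purine→purine, transition)
base 6: G→T (purine→pyrimidine, transversion)
base 9: A→G (purine→purine, transition)
base 10: G→C (purine→pyrimidine, transversion)
base 12: G→A (purine→purine, transition)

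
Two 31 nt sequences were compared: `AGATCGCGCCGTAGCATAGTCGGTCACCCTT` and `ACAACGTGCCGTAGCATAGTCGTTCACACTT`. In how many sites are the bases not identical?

5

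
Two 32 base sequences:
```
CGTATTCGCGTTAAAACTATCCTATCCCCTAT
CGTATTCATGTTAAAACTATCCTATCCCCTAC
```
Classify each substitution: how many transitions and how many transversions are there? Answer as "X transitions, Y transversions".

3 transitions, 0 transversions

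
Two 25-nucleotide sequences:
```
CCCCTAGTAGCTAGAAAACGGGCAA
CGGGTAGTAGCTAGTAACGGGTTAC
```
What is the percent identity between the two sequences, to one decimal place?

Mismatches at positions 2, 3, 4, 15, 18, 19, 22, 23, 25 (1-based): 9 of 25.
Identical positions: 16/25 = 64% → 64.0%.

64.0%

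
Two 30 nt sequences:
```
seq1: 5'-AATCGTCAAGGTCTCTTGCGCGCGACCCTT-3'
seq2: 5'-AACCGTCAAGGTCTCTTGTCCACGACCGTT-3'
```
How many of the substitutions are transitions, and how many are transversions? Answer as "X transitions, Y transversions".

Transitions (purine↔purine or pyrimidine↔pyrimidine): 3 T→C, 19 C→T, 22 G→A.
Transversions (purine↔pyrimidine): 20 G→C, 28 C→G.

3 transitions, 2 transversions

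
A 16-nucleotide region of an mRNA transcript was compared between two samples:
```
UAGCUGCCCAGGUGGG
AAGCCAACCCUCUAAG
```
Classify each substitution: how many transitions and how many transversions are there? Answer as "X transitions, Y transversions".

Mismatches (1-based):
site 1: U→A (pyrimidine→purine, transversion)
site 5: U→C (pyrimidine→pyrimidine, transition)
site 6: G→A (purine→purine, transition)
site 7: C→A (pyrimidine→purine, transversion)
site 10: A→C (purine→pyrimidine, transversion)
site 11: G→U (purine→pyrimidine, transversion)
site 12: G→C (purine→pyrimidine, transversion)
site 14: G→A (purine→purine, transition)
site 15: G→A (purine→purine, transition)

4 transitions, 5 transversions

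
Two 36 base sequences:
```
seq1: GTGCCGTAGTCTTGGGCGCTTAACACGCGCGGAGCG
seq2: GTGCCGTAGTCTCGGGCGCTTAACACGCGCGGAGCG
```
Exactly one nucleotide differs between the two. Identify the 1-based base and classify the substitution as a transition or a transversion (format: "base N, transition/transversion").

base 13, transition

The sequences differ only at base 13: T→C (pyrimidine→pyrimidine), a transition.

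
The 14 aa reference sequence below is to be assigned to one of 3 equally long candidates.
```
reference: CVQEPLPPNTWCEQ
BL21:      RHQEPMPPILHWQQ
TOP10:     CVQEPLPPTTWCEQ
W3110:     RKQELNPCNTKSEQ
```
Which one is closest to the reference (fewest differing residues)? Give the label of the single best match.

Hamming distances to reference — BL21: 8; TOP10: 1; W3110: 7.
Smallest is TOP10 with 1 mismatch.

TOP10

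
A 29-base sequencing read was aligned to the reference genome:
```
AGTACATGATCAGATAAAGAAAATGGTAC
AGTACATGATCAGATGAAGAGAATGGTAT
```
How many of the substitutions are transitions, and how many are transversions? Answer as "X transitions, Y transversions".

Mismatches (1-based):
site 16: A→G (purine→purine, transition)
site 21: A→G (purine→purine, transition)
site 29: C→T (pyrimidine→pyrimidine, transition)

3 transitions, 0 transversions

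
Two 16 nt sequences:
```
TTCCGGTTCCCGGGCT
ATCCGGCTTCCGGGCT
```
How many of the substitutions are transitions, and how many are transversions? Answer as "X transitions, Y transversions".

2 transitions, 1 transversion

Mismatches (1-based):
base 1: T→A (pyrimidine→purine, transversion)
base 7: T→C (pyrimidine→pyrimidine, transition)
base 9: C→T (pyrimidine→pyrimidine, transition)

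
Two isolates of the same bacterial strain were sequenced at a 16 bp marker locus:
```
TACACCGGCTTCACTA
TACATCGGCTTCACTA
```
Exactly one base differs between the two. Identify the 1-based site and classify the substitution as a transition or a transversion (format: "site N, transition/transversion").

site 5, transition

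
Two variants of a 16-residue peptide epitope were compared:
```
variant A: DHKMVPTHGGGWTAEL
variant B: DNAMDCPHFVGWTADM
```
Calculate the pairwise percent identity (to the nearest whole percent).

Mismatches at positions 2, 3, 5, 6, 7, 9, 10, 15, 16 (1-based): 9 of 16.
Identical positions: 7/16 = 43.75% → 44%.

44%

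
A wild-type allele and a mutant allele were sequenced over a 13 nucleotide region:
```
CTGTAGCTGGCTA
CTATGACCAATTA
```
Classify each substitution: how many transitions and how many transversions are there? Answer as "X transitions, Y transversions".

Transitions (purine↔purine or pyrimidine↔pyrimidine): 3 G→A, 5 A→G, 6 G→A, 8 T→C, 9 G→A, 10 G→A, 11 C→T.
Transversions (purine↔pyrimidine): none.

7 transitions, 0 transversions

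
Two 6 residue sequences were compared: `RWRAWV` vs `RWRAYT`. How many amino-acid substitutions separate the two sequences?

Mismatches (1-based): residue 5: W→Y; residue 6: V→T.

2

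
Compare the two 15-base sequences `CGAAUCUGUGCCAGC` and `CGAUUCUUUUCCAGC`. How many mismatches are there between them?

The sequences differ at positions 4, 8, 10 (1-based) — 3 in total.

3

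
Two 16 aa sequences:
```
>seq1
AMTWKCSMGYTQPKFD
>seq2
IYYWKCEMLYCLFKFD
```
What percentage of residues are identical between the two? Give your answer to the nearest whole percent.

50%

8 positions differ (1, 2, 3, 7, 9, 11, 12, 13), so 8 of 16 match: 8/16 = 50%.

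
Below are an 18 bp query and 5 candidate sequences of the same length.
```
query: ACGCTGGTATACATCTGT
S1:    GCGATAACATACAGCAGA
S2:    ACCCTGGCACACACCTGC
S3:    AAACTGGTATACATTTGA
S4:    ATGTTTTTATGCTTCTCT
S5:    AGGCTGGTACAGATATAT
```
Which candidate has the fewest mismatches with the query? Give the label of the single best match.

S3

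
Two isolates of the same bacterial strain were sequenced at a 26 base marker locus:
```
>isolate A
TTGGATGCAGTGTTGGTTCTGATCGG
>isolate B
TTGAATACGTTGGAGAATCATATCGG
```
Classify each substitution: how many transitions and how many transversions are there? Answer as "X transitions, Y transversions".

4 transitions, 6 transversions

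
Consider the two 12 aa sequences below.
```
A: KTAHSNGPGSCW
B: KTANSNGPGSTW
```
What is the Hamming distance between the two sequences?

2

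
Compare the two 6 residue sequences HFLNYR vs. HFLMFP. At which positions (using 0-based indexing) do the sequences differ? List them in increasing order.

Differences at position 3 (N→M), position 4 (Y→F), position 5 (R→P).

3, 4, 5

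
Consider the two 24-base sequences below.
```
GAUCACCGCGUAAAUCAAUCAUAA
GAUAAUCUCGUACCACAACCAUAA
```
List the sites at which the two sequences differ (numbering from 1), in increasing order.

4, 6, 8, 13, 14, 15, 19

Scanning 1-based: 4: C/A; 6: C/U; 8: G/U; 13: A/C; 14: A/C; 15: U/A; 19: U/C.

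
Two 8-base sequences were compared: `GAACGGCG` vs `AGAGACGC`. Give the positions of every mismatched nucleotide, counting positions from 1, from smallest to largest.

1, 2, 4, 5, 6, 7, 8

Scanning 1-based: 1: G/A; 2: A/G; 4: C/G; 5: G/A; 6: G/C; 7: C/G; 8: G/C.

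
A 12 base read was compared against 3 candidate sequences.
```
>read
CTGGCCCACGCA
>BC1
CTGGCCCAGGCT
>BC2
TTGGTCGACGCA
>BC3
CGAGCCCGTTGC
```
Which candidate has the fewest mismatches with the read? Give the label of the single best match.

Hamming distances to read — BC1: 2; BC2: 3; BC3: 7.
Smallest is BC1 with 2 mismatches.

BC1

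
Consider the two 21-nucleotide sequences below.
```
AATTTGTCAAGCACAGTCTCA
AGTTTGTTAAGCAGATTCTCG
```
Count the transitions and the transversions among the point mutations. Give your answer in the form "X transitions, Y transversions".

3 transitions, 2 transversions

Mismatches (1-based):
position 2: A→G (purine→purine, transition)
position 8: C→T (pyrimidine→pyrimidine, transition)
position 14: C→G (pyrimidine→purine, transversion)
position 16: G→T (purine→pyrimidine, transversion)
position 21: A→G (purine→purine, transition)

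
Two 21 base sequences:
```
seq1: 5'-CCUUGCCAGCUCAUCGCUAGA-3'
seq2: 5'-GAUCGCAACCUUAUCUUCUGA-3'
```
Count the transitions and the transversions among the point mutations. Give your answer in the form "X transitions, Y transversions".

4 transitions, 6 transversions

Mismatches (1-based):
base 1: C→G (pyrimidine→purine, transversion)
base 2: C→A (pyrimidine→purine, transversion)
base 4: U→C (pyrimidine→pyrimidine, transition)
base 7: C→A (pyrimidine→purine, transversion)
base 9: G→C (purine→pyrimidine, transversion)
base 12: C→U (pyrimidine→pyrimidine, transition)
base 16: G→U (purine→pyrimidine, transversion)
base 17: C→U (pyrimidine→pyrimidine, transition)
base 18: U→C (pyrimidine→pyrimidine, transition)
base 19: A→U (purine→pyrimidine, transversion)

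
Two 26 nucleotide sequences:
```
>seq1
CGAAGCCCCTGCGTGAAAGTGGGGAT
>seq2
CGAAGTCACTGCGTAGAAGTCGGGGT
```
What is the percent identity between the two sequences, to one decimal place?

76.9%

6 positions differ (6, 8, 15, 16, 21, 25), so 20 of 26 match: 20/26 = 76.92%.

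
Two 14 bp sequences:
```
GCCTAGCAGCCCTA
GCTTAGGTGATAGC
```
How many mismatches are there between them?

Comparing position by position, 8 sites differ: 3 (C/T), 7 (C/G), 8 (A/T), 10 (C/A), 11 (C/T), 12 (C/A), 13 (T/G), 14 (A/C).

8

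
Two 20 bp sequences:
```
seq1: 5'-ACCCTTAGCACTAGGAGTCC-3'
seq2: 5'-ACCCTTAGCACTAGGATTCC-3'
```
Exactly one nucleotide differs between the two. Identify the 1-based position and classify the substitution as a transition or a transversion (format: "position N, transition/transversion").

Position 17 changes G→T. G is a purine and T is a pyrimidine, so this is a transversion.

position 17, transversion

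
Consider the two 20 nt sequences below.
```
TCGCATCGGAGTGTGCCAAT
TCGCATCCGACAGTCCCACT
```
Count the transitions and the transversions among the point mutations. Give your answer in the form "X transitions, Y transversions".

0 transitions, 5 transversions

Mismatches (1-based):
base 8: G→C (purine→pyrimidine, transversion)
base 11: G→C (purine→pyrimidine, transversion)
base 12: T→A (pyrimidine→purine, transversion)
base 15: G→C (purine→pyrimidine, transversion)
base 19: A→C (purine→pyrimidine, transversion)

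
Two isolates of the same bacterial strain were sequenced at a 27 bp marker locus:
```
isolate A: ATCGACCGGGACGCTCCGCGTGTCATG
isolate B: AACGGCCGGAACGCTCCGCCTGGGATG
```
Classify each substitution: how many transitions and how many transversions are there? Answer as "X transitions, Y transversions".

Mismatches (1-based):
position 2: T→A (pyrimidine→purine, transversion)
position 5: A→G (purine→purine, transition)
position 10: G→A (purine→purine, transition)
position 20: G→C (purine→pyrimidine, transversion)
position 23: T→G (pyrimidine→purine, transversion)
position 24: C→G (pyrimidine→purine, transversion)

2 transitions, 4 transversions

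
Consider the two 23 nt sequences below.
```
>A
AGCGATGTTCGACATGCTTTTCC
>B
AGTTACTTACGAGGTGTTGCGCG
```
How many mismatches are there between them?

Comparing position by position, 12 sites differ: 3 (C/T), 4 (G/T), 6 (T/C), 7 (G/T), 9 (T/A), 13 (C/G), 14 (A/G), 17 (C/T), 19 (T/G), 20 (T/C), 21 (T/G), 23 (C/G).

12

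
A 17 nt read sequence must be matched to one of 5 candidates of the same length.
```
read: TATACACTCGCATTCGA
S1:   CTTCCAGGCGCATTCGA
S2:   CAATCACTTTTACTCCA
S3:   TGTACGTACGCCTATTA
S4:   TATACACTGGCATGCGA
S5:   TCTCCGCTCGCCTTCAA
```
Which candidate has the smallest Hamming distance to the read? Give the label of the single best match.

S4

S1 differs at 5 sites; S2 differs at 8 sites; S3 differs at 8 sites; S4 differs at 2 sites; S5 differs at 5 sites. The closest is S4.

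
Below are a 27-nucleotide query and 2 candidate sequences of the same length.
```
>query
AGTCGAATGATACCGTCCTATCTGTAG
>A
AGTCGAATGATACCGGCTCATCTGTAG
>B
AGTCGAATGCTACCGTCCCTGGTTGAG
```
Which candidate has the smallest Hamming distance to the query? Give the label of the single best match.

Hamming distances to query — A: 3; B: 7.
Smallest is A with 3 mismatches.

A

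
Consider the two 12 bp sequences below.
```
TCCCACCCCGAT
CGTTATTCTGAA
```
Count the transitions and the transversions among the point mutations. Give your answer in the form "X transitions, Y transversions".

Transitions (purine↔purine or pyrimidine↔pyrimidine): 1 T→C, 3 C→T, 4 C→T, 6 C→T, 7 C→T, 9 C→T.
Transversions (purine↔pyrimidine): 2 C→G, 12 T→A.

6 transitions, 2 transversions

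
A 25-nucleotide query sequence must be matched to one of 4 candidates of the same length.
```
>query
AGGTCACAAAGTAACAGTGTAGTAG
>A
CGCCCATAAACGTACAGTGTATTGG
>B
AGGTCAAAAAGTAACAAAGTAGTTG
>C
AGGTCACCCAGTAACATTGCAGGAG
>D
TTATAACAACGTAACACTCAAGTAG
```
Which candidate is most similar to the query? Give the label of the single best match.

B

A differs at 9 bases; B differs at 4 bases; C differs at 5 bases; D differs at 8 bases. The closest is B.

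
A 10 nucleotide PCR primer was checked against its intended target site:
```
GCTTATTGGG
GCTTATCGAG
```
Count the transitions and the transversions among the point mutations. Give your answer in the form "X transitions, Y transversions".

Transitions (purine↔purine or pyrimidine↔pyrimidine): 7 T→C, 9 G→A.
Transversions (purine↔pyrimidine): none.

2 transitions, 0 transversions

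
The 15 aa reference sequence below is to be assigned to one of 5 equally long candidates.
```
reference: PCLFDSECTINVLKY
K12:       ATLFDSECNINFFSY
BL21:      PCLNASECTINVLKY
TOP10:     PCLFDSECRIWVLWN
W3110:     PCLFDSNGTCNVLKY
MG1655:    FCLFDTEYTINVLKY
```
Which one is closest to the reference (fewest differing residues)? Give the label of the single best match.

K12 differs at 6 residues; BL21 differs at 2 residues; TOP10 differs at 4 residues; W3110 differs at 3 residues; MG1655 differs at 3 residues. The closest is BL21.

BL21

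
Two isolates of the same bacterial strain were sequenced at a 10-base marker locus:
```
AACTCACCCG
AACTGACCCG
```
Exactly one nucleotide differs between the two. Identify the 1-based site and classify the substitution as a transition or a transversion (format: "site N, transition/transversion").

site 5, transversion

The sequences differ only at site 5: C→G (pyrimidine→purine), a transversion.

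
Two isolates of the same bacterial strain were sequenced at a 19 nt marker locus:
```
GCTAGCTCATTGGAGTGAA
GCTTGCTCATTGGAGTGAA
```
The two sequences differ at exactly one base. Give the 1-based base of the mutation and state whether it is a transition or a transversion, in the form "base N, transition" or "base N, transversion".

The sequences differ only at base 4: A→T (purine→pyrimidine), a transversion.

base 4, transversion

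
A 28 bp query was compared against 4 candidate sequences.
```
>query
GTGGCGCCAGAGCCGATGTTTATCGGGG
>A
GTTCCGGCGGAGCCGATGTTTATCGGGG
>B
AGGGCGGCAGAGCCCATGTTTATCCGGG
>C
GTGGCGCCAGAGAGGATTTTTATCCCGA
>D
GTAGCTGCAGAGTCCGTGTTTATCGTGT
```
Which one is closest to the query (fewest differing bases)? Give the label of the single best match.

A

Hamming distances to query — A: 4; B: 5; C: 6; D: 8.
Smallest is A with 4 mismatches.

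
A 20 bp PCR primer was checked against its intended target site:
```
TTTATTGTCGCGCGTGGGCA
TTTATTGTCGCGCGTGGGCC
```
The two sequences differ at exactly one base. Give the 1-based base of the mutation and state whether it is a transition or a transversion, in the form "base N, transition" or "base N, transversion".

base 20, transversion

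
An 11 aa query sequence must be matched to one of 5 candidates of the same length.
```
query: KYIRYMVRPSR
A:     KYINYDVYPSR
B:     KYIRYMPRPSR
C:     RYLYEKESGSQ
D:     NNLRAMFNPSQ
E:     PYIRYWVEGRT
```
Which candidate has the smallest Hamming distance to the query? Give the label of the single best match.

B

A differs at 3 positions; B differs at 1 position; C differs at 9 positions; D differs at 7 positions; E differs at 6 positions. The closest is B.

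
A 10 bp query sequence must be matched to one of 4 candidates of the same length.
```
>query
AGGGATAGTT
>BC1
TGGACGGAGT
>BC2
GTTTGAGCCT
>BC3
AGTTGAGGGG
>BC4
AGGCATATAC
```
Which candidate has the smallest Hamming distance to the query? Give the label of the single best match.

Hamming distances to query — BC1: 7; BC2: 9; BC3: 7; BC4: 4.
Smallest is BC4 with 4 mismatches.

BC4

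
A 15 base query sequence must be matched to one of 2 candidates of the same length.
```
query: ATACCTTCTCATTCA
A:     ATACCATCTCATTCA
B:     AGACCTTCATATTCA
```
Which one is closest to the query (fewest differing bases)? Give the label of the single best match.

A

Hamming distances to query — A: 1; B: 3.
Smallest is A with 1 mismatch.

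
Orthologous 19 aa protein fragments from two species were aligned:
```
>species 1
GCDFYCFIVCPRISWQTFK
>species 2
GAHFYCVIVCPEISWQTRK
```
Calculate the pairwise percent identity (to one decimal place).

73.7%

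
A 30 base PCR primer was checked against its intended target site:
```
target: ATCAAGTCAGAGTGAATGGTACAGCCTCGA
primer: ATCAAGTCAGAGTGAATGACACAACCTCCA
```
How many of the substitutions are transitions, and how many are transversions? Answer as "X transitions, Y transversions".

Mismatches (1-based):
base 19: G→A (purine→purine, transition)
base 20: T→C (pyrimidine→pyrimidine, transition)
base 24: G→A (purine→purine, transition)
base 29: G→C (purine→pyrimidine, transversion)

3 transitions, 1 transversion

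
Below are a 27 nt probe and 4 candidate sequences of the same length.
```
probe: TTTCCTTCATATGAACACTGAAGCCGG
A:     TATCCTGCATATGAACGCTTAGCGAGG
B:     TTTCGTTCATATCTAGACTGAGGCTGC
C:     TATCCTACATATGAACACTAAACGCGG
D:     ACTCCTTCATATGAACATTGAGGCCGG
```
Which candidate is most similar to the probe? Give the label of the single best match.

Hamming distances to probe — A: 8; B: 7; C: 5; D: 4.
Smallest is D with 4 mismatches.

D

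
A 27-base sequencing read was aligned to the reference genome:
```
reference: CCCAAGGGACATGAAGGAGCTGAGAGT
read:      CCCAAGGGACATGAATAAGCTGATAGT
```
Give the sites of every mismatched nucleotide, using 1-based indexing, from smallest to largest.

16, 17, 24

Scanning 1-based: 16: G/T; 17: G/A; 24: G/T.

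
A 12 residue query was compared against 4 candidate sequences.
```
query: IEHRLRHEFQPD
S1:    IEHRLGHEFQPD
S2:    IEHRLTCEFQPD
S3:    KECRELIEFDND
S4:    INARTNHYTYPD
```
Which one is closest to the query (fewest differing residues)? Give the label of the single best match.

S1

S1 differs at 1 residue; S2 differs at 2 residues; S3 differs at 7 residues; S4 differs at 7 residues. The closest is S1.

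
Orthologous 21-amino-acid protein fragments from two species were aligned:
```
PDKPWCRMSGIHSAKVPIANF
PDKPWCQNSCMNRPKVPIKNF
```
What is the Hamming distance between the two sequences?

8

Comparing position by position, 8 residues differ: 7 (R/Q), 8 (M/N), 10 (G/C), 11 (I/M), 12 (H/N), 13 (S/R), 14 (A/P), 19 (A/K).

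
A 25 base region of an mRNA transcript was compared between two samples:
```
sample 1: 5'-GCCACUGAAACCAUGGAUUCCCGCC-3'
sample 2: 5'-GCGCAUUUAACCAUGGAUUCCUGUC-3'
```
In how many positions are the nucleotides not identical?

The sequences differ at positions 3, 4, 5, 7, 8, 22, 24 (1-based) — 7 in total.

7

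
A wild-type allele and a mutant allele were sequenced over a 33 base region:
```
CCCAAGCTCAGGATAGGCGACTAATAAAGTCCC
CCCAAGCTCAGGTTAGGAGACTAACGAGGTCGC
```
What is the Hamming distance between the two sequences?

6

The sequences differ at bases 13, 18, 25, 26, 28, 32 (1-based) — 6 in total.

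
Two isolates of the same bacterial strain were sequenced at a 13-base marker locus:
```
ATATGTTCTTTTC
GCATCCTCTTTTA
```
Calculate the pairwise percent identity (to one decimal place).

61.5%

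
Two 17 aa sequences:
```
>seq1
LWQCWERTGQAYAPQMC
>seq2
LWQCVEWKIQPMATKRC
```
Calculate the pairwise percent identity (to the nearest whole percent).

Mismatches at positions 5, 7, 8, 9, 11, 12, 14, 15, 16 (1-based): 9 of 17.
Identical positions: 8/17 = 47.06% → 47%.

47%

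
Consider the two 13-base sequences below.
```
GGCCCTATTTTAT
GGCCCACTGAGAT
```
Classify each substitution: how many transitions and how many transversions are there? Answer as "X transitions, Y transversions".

0 transitions, 5 transversions

Mismatches (1-based):
base 6: T→A (pyrimidine→purine, transversion)
base 7: A→C (purine→pyrimidine, transversion)
base 9: T→G (pyrimidine→purine, transversion)
base 10: T→A (pyrimidine→purine, transversion)
base 11: T→G (pyrimidine→purine, transversion)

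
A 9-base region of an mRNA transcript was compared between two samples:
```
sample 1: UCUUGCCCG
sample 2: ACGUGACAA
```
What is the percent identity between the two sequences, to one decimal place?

44.4%

Mismatches at positions 1, 3, 6, 8, 9 (1-based): 5 of 9.
Identical positions: 4/9 = 44.44% → 44.4%.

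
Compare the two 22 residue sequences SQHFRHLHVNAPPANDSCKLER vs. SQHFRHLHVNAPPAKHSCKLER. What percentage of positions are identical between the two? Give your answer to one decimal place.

90.9%

2 positions differ (15, 16), so 20 of 22 match: 20/22 = 90.91%.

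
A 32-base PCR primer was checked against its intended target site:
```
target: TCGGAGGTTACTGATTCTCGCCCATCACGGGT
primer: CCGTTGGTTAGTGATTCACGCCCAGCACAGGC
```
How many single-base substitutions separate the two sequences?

The sequences differ at bases 1, 4, 5, 11, 18, 25, 29, 32 (1-based) — 8 in total.

8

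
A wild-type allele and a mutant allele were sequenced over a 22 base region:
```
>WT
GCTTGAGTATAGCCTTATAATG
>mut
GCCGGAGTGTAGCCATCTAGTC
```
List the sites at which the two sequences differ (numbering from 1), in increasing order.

Scanning 1-based: 3: T/C; 4: T/G; 9: A/G; 15: T/A; 17: A/C; 20: A/G; 22: G/C.

3, 4, 9, 15, 17, 20, 22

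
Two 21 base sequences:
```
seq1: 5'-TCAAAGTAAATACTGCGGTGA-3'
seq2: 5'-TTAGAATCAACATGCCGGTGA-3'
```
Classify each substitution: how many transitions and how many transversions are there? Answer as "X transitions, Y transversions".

5 transitions, 3 transversions

Transitions (purine↔purine or pyrimidine↔pyrimidine): 2 C→T, 4 A→G, 6 G→A, 11 T→C, 13 C→T.
Transversions (purine↔pyrimidine): 8 A→C, 14 T→G, 15 G→C.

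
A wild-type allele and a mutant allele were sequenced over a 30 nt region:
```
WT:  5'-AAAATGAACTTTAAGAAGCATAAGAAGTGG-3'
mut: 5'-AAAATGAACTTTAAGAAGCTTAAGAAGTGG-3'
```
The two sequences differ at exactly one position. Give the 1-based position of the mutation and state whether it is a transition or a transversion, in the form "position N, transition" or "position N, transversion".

position 20, transversion

Position 20 changes A→T. A is a purine and T is a pyrimidine, so this is a transversion.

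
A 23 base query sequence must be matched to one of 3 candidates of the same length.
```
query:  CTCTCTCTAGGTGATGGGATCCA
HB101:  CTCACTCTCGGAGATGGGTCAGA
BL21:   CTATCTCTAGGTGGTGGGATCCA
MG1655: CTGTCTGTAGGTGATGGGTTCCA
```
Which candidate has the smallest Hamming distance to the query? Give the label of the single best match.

Hamming distances to query — HB101: 7; BL21: 2; MG1655: 3.
Smallest is BL21 with 2 mismatches.

BL21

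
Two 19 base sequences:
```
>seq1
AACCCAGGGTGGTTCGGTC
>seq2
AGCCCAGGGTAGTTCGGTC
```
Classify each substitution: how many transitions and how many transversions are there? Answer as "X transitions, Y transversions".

Mismatches (1-based):
position 2: A→G (purine→purine, transition)
position 11: G→A (purine→purine, transition)

2 transitions, 0 transversions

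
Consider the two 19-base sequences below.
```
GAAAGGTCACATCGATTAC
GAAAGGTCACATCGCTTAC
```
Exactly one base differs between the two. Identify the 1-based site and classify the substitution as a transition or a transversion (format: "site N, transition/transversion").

site 15, transversion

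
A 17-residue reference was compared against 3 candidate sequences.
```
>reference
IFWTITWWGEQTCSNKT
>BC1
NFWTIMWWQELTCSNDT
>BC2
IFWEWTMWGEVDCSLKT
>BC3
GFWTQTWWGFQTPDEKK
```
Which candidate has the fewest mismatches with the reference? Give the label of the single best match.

BC1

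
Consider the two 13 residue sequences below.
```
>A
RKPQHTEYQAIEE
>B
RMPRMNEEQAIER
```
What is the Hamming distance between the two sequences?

The sequences differ at residues 2, 4, 5, 6, 8, 13 (1-based) — 6 in total.

6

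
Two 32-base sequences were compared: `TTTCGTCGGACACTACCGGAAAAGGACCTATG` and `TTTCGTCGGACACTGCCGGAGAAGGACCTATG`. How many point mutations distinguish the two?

2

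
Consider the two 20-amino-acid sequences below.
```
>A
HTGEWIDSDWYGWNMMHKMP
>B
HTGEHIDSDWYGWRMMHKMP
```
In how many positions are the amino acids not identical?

The sequences differ at positions 5, 14 (1-based) — 2 in total.

2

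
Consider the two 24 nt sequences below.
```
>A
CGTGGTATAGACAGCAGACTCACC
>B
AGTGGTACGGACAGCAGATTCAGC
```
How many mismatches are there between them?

5

Comparing position by position, 5 bases differ: 1 (C/A), 8 (T/C), 9 (A/G), 19 (C/T), 23 (C/G).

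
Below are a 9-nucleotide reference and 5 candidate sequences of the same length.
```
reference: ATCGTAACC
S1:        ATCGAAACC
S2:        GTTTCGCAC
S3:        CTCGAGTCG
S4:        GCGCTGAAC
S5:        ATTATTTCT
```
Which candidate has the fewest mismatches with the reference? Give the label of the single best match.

S1 differs at 1 base; S2 differs at 7 bases; S3 differs at 5 bases; S4 differs at 6 bases; S5 differs at 5 bases. The closest is S1.

S1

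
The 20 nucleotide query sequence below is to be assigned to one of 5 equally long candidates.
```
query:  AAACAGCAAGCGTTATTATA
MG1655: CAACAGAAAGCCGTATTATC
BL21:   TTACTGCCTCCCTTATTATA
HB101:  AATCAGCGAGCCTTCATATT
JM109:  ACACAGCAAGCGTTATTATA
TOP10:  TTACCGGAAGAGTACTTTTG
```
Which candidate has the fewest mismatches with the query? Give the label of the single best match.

JM109

MG1655 differs at 5 sites; BL21 differs at 7 sites; HB101 differs at 6 sites; JM109 differs at 1 site; TOP10 differs at 9 sites. The closest is JM109.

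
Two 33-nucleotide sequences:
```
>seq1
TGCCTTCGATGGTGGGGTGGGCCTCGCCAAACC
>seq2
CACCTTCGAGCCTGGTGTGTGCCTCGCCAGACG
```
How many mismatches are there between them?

The sequences differ at bases 1, 2, 10, 11, 12, 16, 20, 30, 33 (1-based) — 9 in total.

9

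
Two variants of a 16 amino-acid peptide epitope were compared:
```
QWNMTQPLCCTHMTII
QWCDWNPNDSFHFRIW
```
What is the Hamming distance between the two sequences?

The sequences differ at positions 3, 4, 5, 6, 8, 9, 10, 11, 13, 14, 16 (1-based) — 11 in total.

11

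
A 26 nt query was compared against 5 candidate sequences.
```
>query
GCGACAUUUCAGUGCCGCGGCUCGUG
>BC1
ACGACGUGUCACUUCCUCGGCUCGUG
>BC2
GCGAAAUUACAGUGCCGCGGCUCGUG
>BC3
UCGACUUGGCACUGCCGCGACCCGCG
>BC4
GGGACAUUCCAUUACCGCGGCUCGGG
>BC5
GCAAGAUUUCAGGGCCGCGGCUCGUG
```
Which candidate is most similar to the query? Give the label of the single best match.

Hamming distances to query — BC1: 6; BC2: 2; BC3: 8; BC4: 5; BC5: 3.
Smallest is BC2 with 2 mismatches.

BC2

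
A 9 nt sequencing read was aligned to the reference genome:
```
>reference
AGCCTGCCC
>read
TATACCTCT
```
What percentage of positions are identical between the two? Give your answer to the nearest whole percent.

11%

Mismatches at positions 1, 2, 3, 4, 5, 6, 7, 9 (1-based): 8 of 9.
Identical positions: 1/9 = 11.11% → 11%.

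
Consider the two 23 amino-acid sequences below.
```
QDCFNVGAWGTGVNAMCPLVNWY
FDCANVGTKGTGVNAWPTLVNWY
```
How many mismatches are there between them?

Comparing position by position, 7 residues differ: 1 (Q/F), 4 (F/A), 8 (A/T), 9 (W/K), 16 (M/W), 17 (C/P), 18 (P/T).

7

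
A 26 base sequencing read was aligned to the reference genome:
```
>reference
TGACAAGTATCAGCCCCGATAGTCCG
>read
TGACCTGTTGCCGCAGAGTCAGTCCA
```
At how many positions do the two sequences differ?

The sequences differ at positions 5, 6, 9, 10, 12, 15, 16, 17, 19, 20, 26 (1-based) — 11 in total.

11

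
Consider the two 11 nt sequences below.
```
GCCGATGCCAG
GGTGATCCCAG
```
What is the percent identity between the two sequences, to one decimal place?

3 positions differ (2, 3, 7), so 8 of 11 match: 8/11 = 72.73%.

72.7%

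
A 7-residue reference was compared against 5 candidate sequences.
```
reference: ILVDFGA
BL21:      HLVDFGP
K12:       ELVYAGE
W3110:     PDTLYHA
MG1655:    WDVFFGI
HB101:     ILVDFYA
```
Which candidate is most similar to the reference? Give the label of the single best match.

Hamming distances to reference — BL21: 2; K12: 4; W3110: 6; MG1655: 4; HB101: 1.
Smallest is HB101 with 1 mismatch.

HB101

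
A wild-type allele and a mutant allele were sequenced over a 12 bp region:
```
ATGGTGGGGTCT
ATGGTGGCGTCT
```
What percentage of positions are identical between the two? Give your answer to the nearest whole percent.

92%

1 position differs (8), so 11 of 12 match: 11/12 = 91.67%.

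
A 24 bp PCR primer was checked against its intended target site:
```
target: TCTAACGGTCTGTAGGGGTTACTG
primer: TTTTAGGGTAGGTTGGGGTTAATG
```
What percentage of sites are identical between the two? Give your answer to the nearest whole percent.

Mismatches at positions 2, 4, 6, 10, 11, 14, 22 (1-based): 7 of 24.
Identical positions: 17/24 = 70.83% → 71%.

71%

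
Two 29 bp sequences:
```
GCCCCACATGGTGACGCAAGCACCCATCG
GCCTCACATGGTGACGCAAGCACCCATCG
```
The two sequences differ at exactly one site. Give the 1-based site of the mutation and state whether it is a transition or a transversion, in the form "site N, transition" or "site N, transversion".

site 4, transition

Site 4 changes C→T. C is a pyrimidine and T is a pyrimidine, so this is a transition.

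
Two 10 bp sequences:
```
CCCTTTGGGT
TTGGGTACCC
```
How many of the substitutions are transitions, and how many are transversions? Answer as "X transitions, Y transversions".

4 transitions, 5 transversions

Mismatches (1-based):
site 1: C→T (pyrimidine→pyrimidine, transition)
site 2: C→T (pyrimidine→pyrimidine, transition)
site 3: C→G (pyrimidine→purine, transversion)
site 4: T→G (pyrimidine→purine, transversion)
site 5: T→G (pyrimidine→purine, transversion)
site 7: G→A (purine→purine, transition)
site 8: G→C (purine→pyrimidine, transversion)
site 9: G→C (purine→pyrimidine, transversion)
site 10: T→C (pyrimidine→pyrimidine, transition)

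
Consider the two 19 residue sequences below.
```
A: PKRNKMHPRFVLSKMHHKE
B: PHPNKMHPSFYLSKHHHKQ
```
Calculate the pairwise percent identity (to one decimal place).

68.4%

6 positions differ (2, 3, 9, 11, 15, 19), so 13 of 19 match: 13/19 = 68.42%.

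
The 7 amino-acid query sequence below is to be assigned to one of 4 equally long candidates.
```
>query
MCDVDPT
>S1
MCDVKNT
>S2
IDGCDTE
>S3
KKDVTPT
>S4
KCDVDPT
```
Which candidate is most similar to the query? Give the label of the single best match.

S4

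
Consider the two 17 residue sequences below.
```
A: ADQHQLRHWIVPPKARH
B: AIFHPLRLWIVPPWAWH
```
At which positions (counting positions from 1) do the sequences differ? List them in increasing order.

2, 3, 5, 8, 14, 16

Scanning 1-based: 2: D/I; 3: Q/F; 5: Q/P; 8: H/L; 14: K/W; 16: R/W.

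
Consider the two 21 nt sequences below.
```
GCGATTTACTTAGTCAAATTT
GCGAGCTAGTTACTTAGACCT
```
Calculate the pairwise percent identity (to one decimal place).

61.9%

Mismatches at positions 5, 6, 9, 13, 15, 17, 19, 20 (1-based): 8 of 21.
Identical positions: 13/21 = 61.9% → 61.9%.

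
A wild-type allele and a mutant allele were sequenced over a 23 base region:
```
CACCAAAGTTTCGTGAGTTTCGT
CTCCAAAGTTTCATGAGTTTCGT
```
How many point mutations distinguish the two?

2

Comparing position by position, 2 positions differ: 2 (A/T), 13 (G/A).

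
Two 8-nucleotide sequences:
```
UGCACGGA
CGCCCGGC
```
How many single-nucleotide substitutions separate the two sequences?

Comparing position by position, 3 positions differ: 1 (U/C), 4 (A/C), 8 (A/C).

3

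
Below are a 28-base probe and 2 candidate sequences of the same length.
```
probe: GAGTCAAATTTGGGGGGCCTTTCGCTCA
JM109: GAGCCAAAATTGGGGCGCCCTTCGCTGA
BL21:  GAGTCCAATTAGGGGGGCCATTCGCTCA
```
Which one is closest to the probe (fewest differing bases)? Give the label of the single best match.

BL21

Hamming distances to probe — JM109: 5; BL21: 3.
Smallest is BL21 with 3 mismatches.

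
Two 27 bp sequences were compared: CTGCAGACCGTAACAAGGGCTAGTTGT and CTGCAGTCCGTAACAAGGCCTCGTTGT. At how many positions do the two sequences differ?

3

The sequences differ at positions 7, 19, 22 (1-based) — 3 in total.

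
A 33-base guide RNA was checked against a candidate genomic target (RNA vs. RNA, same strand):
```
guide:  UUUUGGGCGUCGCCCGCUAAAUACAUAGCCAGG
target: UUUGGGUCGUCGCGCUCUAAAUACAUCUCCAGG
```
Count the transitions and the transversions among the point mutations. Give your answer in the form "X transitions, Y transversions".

0 transitions, 6 transversions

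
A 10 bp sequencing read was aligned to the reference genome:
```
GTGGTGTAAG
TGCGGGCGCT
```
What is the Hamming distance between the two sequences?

The sequences differ at positions 1, 2, 3, 5, 7, 8, 9, 10 (1-based) — 8 in total.

8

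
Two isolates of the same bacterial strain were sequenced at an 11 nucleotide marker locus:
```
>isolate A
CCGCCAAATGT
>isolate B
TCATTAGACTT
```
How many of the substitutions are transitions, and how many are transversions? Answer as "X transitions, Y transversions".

6 transitions, 1 transversion

Mismatches (1-based):
position 1: C→T (pyrimidine→pyrimidine, transition)
position 3: G→A (purine→purine, transition)
position 4: C→T (pyrimidine→pyrimidine, transition)
position 5: C→T (pyrimidine→pyrimidine, transition)
position 7: A→G (purine→purine, transition)
position 9: T→C (pyrimidine→pyrimidine, transition)
position 10: G→T (purine→pyrimidine, transversion)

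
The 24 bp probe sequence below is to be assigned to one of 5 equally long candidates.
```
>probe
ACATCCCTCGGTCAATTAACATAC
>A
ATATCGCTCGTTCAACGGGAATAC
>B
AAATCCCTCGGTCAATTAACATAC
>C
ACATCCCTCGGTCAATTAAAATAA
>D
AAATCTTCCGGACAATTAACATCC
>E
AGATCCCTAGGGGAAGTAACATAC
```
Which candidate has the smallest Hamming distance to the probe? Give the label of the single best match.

B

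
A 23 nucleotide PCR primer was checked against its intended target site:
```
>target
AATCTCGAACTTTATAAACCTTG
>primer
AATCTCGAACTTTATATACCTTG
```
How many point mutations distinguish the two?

Mismatches (1-based): position 17: A→T.

1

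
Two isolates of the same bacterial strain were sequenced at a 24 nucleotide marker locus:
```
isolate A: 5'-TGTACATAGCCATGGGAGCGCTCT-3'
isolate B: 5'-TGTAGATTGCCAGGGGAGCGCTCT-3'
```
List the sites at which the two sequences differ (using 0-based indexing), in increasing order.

Scanning 0-based: 4: C/G; 7: A/T; 12: T/G.

4, 7, 12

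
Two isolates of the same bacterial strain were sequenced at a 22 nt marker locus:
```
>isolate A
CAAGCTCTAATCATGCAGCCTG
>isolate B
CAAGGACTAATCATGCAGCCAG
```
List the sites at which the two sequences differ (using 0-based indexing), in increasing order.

Differences at site 4 (C→G), site 5 (T→A), site 20 (T→A).

4, 5, 20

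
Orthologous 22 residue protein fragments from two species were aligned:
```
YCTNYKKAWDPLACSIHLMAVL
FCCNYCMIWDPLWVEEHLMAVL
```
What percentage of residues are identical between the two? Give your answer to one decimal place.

Mismatches at positions 1, 3, 6, 7, 8, 13, 14, 15, 16 (1-based): 9 of 22.
Identical positions: 13/22 = 59.09% → 59.1%.

59.1%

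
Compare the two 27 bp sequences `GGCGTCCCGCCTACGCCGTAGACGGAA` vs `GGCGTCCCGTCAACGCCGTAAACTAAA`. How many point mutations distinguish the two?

5

Mismatches (1-based): position 10: C→T; position 12: T→A; position 21: G→A; position 24: G→T; position 25: G→A.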